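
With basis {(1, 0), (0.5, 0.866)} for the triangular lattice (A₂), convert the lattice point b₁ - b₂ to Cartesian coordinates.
(0.5, -0.866)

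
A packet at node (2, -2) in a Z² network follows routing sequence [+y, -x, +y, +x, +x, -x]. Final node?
(2, 0)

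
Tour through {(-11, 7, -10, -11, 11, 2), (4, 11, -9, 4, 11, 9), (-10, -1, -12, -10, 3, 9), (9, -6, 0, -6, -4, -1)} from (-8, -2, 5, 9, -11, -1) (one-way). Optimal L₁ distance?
174
(one optimal route: (-8, -2, 5, 9, -11, -1) → (9, -6, 0, -6, -4, -1) → (-10, -1, -12, -10, 3, 9) → (-11, 7, -10, -11, 11, 2) → (4, 11, -9, 4, 11, 9))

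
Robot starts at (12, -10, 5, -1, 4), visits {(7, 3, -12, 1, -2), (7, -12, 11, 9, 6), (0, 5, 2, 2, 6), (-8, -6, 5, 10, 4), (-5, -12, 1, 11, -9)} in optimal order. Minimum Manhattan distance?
155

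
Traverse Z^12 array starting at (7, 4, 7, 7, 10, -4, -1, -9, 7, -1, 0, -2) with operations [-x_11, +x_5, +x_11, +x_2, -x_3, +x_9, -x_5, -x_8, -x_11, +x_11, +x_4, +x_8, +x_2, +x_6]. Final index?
(7, 6, 6, 8, 10, -3, -1, -9, 8, -1, 0, -2)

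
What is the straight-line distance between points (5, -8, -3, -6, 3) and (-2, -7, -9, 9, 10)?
18.9737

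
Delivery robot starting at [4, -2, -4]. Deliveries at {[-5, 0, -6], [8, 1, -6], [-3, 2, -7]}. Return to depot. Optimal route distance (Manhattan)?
40
(one optimal route: (4, -2, -4) → (-5, 0, -6) → (-3, 2, -7) → (8, 1, -6) → (4, -2, -4))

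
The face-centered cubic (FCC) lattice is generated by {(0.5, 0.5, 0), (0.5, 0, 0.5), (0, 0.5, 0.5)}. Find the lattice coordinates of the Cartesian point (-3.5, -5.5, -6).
-3b₁ - 4b₂ - 8b₃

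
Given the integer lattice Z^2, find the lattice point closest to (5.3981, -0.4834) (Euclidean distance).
(5, 0)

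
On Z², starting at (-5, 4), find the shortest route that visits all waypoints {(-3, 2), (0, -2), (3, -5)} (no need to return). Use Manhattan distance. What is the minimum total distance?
17
(one optimal route: (-5, 4) → (-3, 2) → (0, -2) → (3, -5))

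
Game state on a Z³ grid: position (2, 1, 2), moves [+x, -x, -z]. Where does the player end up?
(2, 1, 1)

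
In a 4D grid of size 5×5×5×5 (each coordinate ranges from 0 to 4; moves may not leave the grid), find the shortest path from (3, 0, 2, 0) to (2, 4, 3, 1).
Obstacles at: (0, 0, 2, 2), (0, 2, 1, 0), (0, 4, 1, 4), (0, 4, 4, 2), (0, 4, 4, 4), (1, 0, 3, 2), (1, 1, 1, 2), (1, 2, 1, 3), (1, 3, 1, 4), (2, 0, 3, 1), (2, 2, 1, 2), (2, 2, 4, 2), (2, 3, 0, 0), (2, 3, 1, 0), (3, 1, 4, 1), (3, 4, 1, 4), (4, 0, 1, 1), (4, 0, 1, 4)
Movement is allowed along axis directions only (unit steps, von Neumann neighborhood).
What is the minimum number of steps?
7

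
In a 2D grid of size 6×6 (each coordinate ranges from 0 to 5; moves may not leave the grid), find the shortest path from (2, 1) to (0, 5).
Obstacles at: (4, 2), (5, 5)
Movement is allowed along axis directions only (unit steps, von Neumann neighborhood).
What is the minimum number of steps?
6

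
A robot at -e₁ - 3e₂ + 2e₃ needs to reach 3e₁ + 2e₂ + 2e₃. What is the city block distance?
9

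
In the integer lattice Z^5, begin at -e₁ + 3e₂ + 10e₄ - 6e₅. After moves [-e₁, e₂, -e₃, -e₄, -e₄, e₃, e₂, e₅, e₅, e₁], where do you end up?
(-1, 5, 0, 8, -4)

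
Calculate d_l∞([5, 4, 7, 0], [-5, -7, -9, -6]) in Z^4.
16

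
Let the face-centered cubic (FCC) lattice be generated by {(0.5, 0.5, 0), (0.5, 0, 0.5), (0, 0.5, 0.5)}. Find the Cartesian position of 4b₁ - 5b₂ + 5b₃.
(-0.5, 4.5, 0)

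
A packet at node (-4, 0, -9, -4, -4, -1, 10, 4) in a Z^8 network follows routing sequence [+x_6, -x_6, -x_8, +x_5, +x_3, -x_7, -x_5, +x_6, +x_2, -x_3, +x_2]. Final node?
(-4, 2, -9, -4, -4, 0, 9, 3)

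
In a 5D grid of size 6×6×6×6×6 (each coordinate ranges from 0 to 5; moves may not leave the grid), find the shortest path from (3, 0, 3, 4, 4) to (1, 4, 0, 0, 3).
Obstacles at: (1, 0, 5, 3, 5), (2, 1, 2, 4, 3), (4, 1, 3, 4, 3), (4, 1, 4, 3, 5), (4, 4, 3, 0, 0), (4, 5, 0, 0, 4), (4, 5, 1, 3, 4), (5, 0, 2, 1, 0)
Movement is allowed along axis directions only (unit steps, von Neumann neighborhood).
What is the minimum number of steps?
14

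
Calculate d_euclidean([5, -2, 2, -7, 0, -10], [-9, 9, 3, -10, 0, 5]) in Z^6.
23.4947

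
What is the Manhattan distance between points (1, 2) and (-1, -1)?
5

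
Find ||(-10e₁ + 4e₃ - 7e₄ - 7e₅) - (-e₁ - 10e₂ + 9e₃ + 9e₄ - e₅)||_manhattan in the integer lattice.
46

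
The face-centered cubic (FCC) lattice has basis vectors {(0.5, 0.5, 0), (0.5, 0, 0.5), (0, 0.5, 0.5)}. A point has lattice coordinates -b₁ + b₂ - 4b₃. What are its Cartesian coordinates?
(0, -2.5, -1.5)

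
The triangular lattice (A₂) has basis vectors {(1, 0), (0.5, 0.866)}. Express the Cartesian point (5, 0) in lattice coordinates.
5b₁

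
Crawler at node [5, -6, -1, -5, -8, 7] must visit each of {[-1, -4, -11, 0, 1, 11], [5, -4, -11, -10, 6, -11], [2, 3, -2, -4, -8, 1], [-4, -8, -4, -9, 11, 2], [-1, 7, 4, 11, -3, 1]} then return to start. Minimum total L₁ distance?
228
(one optimal route: (5, -6, -1, -5, -8, 7) → (2, 3, -2, -4, -8, 1) → (-1, 7, 4, 11, -3, 1) → (-1, -4, -11, 0, 1, 11) → (5, -4, -11, -10, 6, -11) → (-4, -8, -4, -9, 11, 2) → (5, -6, -1, -5, -8, 7))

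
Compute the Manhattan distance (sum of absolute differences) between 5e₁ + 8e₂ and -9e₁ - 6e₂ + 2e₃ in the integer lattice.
30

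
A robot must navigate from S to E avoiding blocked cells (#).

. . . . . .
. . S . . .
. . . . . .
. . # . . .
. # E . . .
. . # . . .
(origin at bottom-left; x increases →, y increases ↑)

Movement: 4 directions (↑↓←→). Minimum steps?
5
(one shortest path: (2, 4) → (3, 4) → (3, 3) → (3, 2) → (3, 1) → (2, 1))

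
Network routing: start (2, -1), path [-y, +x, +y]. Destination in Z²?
(3, -1)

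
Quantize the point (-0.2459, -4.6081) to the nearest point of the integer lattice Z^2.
(0, -5)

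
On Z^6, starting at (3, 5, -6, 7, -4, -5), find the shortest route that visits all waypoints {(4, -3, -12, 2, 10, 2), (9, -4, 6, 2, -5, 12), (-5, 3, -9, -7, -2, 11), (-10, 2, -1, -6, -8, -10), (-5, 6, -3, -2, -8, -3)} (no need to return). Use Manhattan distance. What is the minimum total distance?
188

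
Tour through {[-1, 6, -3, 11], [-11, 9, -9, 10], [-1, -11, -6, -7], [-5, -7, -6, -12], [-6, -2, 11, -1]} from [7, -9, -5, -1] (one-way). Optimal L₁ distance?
123
(one optimal route: (7, -9, -5, -1) → (-1, -11, -6, -7) → (-5, -7, -6, -12) → (-6, -2, 11, -1) → (-1, 6, -3, 11) → (-11, 9, -9, 10))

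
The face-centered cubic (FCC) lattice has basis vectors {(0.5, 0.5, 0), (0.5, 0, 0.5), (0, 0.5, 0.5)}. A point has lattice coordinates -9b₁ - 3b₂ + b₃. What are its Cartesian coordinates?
(-6, -4, -1)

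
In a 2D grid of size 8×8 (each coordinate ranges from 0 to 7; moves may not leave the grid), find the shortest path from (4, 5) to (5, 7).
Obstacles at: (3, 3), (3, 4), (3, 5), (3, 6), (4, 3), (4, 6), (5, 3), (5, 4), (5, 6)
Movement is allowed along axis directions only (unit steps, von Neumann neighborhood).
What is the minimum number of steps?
5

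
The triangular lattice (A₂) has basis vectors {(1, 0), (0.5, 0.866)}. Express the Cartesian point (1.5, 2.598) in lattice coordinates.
3b₂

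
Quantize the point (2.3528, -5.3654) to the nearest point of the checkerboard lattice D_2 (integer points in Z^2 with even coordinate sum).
(2, -6)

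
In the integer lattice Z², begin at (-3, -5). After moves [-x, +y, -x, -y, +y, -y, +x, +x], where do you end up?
(-3, -5)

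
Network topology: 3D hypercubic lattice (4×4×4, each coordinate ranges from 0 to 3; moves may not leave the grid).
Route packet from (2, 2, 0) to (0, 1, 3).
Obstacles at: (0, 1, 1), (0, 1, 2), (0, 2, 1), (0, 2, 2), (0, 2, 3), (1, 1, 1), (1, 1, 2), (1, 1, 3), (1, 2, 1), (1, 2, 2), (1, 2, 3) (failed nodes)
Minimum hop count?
8
(one shortest path: (2, 2, 0) → (1, 2, 0) → (0, 2, 0) → (0, 1, 0) → (0, 0, 0) → (0, 0, 1) → (0, 0, 2) → (0, 0, 3) → (0, 1, 3))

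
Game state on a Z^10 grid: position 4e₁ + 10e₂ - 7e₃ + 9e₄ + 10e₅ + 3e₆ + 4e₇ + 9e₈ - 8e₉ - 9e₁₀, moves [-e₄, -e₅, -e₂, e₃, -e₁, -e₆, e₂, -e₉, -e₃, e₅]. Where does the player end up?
(3, 10, -7, 8, 10, 2, 4, 9, -9, -9)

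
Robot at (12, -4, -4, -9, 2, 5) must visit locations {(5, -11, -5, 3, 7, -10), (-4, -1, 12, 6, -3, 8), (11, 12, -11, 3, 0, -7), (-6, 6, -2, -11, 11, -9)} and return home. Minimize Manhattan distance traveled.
274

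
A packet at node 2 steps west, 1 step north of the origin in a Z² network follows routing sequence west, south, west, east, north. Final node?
(-3, 1)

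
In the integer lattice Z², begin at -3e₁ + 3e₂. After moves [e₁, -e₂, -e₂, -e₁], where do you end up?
(-3, 1)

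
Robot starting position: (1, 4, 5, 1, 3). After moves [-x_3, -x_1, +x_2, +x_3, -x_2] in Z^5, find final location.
(0, 4, 5, 1, 3)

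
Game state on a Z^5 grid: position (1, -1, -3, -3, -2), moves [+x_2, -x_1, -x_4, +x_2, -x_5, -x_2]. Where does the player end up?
(0, 0, -3, -4, -3)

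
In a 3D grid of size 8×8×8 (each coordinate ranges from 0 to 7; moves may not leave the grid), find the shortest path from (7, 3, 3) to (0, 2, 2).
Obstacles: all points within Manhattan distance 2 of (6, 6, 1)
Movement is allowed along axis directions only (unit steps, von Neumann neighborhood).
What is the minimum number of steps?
9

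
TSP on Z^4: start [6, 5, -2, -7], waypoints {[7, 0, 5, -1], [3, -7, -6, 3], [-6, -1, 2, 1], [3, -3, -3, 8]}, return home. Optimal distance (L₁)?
102
(one optimal route: (6, 5, -2, -7) → (7, 0, 5, -1) → (-6, -1, 2, 1) → (3, -7, -6, 3) → (3, -3, -3, 8) → (6, 5, -2, -7))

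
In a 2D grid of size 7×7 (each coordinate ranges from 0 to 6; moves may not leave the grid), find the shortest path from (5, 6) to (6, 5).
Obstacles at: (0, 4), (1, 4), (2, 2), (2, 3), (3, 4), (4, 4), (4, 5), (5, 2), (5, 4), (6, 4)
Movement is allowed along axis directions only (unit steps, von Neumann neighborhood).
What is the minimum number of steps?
2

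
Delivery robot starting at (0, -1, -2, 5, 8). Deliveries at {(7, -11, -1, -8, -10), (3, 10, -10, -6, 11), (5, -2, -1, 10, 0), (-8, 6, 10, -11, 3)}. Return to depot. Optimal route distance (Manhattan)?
202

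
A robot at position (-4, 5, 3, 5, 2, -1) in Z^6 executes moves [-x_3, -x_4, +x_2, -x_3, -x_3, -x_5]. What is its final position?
(-4, 6, 0, 4, 1, -1)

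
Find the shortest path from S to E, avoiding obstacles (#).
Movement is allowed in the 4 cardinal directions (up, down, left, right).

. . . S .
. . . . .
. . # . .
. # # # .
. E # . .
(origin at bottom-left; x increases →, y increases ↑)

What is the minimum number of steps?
8
(one shortest path: (3, 4) → (2, 4) → (1, 4) → (0, 4) → (0, 3) → (0, 2) → (0, 1) → (0, 0) → (1, 0))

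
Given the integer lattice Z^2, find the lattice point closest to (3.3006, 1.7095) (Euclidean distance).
(3, 2)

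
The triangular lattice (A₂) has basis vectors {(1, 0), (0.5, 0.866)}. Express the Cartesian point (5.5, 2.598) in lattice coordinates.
4b₁ + 3b₂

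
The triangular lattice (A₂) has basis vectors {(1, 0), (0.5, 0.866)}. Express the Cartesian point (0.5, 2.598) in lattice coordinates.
-b₁ + 3b₂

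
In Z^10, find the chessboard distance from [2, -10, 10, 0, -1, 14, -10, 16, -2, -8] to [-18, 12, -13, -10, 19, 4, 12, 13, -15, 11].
23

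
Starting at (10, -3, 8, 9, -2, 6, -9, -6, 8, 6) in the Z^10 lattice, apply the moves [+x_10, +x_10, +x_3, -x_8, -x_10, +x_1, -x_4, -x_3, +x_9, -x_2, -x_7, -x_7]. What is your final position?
(11, -4, 8, 8, -2, 6, -11, -7, 9, 7)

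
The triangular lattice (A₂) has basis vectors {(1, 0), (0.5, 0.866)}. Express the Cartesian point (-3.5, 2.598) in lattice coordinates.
-5b₁ + 3b₂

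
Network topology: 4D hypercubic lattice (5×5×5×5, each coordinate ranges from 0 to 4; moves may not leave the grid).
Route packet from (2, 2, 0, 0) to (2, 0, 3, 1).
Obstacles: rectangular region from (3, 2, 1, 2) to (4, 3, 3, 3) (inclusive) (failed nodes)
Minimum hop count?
6
(one shortest path: (2, 2, 0, 0) → (2, 1, 0, 0) → (2, 0, 0, 0) → (2, 0, 1, 0) → (2, 0, 2, 0) → (2, 0, 3, 0) → (2, 0, 3, 1))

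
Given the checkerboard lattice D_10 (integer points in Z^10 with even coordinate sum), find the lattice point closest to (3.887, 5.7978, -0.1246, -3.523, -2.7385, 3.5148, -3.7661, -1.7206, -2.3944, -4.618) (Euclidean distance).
(4, 6, 0, -4, -3, 4, -4, -2, -2, -5)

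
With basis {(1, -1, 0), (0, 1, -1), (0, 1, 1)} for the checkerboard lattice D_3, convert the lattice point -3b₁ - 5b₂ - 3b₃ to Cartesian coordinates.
(-3, -5, 2)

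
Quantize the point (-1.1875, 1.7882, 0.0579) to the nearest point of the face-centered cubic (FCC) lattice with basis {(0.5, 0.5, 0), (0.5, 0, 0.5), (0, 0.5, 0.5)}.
(-1, 2, 0)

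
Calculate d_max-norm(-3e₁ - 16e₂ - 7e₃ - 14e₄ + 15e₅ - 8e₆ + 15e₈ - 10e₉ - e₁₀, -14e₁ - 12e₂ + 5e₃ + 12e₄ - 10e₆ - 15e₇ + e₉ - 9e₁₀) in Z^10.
26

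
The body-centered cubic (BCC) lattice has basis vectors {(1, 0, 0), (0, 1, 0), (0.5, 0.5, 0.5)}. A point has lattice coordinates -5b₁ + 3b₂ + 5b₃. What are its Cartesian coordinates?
(-2.5, 5.5, 2.5)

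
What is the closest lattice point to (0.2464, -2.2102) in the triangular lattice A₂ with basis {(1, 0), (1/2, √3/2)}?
(0.5, -2.598)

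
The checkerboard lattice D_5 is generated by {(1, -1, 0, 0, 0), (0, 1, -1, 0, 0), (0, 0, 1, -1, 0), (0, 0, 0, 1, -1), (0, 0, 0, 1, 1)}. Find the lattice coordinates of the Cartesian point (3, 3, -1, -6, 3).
3b₁ + 6b₂ + 5b₃ - 2b₄ + b₅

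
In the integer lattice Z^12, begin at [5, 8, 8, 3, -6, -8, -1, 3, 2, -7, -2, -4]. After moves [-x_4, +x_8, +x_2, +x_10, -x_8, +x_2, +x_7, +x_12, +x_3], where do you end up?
(5, 10, 9, 2, -6, -8, 0, 3, 2, -6, -2, -3)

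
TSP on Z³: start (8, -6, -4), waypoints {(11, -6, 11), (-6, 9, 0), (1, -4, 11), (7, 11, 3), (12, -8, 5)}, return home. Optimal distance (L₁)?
110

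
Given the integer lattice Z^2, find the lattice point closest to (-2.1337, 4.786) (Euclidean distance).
(-2, 5)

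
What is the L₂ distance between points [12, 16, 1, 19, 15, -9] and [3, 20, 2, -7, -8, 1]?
37.4566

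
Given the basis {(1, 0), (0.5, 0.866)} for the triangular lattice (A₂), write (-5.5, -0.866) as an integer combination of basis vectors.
-5b₁ - b₂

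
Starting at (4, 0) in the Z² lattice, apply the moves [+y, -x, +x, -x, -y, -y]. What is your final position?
(3, -1)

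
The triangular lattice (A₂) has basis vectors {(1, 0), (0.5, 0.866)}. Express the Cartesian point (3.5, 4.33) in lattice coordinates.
b₁ + 5b₂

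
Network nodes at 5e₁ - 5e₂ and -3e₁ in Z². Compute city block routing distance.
13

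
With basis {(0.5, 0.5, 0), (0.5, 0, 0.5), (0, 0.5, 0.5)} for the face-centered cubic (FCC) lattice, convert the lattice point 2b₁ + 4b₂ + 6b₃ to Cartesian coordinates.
(3, 4, 5)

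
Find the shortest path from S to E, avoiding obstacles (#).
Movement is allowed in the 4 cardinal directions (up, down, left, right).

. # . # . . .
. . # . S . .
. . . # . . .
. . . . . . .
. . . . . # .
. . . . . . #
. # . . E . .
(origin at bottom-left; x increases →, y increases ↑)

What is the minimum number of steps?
5
(one shortest path: (4, 5) → (4, 4) → (4, 3) → (4, 2) → (4, 1) → (4, 0))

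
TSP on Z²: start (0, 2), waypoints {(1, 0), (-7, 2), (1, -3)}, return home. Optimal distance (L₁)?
26
(one optimal route: (0, 2) → (1, 0) → (1, -3) → (-7, 2) → (0, 2))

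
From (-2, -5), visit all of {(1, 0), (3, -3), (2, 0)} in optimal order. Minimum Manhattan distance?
12
(one optimal route: (-2, -5) → (3, -3) → (2, 0) → (1, 0))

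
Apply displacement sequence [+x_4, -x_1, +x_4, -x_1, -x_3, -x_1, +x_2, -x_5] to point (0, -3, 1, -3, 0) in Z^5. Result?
(-3, -2, 0, -1, -1)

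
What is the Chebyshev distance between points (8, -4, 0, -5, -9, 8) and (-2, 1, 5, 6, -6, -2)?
11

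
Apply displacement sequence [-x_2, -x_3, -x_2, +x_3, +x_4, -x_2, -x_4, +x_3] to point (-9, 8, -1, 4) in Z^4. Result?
(-9, 5, 0, 4)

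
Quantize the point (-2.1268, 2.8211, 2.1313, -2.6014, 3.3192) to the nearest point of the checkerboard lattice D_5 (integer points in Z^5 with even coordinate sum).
(-2, 3, 2, -2, 3)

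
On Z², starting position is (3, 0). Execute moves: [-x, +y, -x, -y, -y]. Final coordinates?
(1, -1)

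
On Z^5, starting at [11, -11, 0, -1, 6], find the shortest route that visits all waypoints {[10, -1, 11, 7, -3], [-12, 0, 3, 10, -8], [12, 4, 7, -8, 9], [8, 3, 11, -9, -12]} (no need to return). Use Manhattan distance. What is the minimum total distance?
134
(one optimal route: (11, -11, 0, -1, 6) → (12, 4, 7, -8, 9) → (8, 3, 11, -9, -12) → (10, -1, 11, 7, -3) → (-12, 0, 3, 10, -8))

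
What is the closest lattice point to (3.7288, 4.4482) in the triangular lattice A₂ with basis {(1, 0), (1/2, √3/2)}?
(3.5, 4.33)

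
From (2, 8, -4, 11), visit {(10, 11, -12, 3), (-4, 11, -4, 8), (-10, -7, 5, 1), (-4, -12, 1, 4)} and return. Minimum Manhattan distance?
146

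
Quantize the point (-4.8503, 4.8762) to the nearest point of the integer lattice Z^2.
(-5, 5)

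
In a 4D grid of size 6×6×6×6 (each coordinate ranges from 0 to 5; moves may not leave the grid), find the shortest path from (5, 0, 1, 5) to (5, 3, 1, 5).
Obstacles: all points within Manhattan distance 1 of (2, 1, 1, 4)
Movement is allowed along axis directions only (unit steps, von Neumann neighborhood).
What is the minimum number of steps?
3
(one shortest path: (5, 0, 1, 5) → (5, 1, 1, 5) → (5, 2, 1, 5) → (5, 3, 1, 5))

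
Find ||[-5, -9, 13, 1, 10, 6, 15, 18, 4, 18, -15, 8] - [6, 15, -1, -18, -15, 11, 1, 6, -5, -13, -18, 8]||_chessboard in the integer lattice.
31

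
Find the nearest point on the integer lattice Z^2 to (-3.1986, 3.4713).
(-3, 3)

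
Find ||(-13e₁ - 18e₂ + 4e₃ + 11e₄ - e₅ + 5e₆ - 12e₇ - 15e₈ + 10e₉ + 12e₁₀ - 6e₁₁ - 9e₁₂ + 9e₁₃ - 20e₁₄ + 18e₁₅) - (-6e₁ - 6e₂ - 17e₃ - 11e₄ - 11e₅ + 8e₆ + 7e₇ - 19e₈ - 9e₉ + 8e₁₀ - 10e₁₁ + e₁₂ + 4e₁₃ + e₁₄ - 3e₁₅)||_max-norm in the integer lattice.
22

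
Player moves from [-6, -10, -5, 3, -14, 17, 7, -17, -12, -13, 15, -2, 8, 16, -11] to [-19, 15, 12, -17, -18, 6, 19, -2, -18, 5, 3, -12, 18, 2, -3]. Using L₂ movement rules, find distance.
54.3415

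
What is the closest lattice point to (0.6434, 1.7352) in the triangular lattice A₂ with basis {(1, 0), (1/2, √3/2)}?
(1, 1.732)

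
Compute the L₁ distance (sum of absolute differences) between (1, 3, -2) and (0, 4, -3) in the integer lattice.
3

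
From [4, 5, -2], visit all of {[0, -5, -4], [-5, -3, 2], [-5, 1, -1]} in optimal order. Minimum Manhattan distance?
34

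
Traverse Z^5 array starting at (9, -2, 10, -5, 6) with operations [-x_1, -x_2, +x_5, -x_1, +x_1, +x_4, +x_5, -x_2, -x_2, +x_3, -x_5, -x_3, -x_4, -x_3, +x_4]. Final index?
(8, -5, 9, -4, 7)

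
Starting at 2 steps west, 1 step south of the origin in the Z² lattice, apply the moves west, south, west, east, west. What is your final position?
(-4, -2)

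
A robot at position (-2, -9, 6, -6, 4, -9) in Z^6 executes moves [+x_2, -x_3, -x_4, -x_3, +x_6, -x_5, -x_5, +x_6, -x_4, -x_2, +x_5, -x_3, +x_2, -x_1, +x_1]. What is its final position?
(-2, -8, 3, -8, 3, -7)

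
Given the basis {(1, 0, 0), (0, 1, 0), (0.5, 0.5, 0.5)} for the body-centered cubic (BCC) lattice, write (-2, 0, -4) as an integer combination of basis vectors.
2b₁ + 4b₂ - 8b₃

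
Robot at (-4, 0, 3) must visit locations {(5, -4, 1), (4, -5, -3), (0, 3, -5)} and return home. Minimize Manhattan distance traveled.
50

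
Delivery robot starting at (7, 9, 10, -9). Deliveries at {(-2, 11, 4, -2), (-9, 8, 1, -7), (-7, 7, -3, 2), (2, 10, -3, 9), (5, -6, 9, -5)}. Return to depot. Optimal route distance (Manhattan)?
140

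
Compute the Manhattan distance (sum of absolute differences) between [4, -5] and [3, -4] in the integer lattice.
2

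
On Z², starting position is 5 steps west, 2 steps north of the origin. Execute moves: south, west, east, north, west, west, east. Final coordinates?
(-6, 2)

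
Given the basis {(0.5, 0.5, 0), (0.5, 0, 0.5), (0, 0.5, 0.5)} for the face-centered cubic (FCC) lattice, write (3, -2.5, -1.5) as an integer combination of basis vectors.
2b₁ + 4b₂ - 7b₃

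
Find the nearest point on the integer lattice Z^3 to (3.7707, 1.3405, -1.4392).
(4, 1, -1)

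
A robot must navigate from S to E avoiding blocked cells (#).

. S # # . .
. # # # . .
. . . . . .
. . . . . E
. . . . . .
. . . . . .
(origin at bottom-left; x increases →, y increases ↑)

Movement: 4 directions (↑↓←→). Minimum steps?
9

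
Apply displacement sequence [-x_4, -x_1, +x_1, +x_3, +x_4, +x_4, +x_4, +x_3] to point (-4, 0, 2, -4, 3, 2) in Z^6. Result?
(-4, 0, 4, -2, 3, 2)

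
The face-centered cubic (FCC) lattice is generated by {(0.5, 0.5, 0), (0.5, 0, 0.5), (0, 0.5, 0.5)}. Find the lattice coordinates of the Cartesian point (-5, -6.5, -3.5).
-8b₁ - 2b₂ - 5b₃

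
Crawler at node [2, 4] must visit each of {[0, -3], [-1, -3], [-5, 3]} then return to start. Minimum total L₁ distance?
28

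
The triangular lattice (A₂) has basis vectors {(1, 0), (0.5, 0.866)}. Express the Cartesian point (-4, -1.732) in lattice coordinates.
-3b₁ - 2b₂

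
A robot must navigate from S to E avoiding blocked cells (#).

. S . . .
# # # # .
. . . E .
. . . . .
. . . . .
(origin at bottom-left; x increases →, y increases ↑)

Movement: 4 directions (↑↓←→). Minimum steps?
6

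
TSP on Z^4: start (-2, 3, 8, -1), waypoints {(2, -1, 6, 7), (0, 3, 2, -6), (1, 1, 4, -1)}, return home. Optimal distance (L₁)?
54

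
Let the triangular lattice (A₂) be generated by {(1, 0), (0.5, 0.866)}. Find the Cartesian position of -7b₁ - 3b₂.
(-8.5, -2.598)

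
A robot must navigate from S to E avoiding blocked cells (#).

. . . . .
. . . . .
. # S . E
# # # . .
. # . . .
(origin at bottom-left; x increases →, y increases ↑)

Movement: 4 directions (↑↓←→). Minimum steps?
2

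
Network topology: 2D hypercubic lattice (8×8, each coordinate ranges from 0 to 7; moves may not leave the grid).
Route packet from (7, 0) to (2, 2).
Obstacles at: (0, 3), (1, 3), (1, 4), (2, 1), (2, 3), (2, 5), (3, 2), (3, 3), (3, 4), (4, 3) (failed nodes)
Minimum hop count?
9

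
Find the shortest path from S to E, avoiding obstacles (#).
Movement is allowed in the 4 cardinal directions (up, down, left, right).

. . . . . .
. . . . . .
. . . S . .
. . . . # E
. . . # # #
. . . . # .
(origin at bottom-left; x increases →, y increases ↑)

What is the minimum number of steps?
3
(one shortest path: (3, 3) → (4, 3) → (5, 3) → (5, 2))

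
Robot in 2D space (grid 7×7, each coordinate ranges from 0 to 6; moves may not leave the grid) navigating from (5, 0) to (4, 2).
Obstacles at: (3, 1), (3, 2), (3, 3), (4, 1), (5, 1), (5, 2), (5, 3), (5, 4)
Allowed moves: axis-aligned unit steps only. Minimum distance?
11
(one shortest path: (5, 0) → (4, 0) → (3, 0) → (2, 0) → (2, 1) → (2, 2) → (2, 3) → (2, 4) → (3, 4) → (4, 4) → (4, 3) → (4, 2))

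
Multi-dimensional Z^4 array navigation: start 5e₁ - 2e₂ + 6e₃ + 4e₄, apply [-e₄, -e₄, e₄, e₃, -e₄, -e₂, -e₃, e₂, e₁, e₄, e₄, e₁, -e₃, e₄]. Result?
(7, -2, 5, 5)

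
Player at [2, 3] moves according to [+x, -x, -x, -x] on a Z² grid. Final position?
(0, 3)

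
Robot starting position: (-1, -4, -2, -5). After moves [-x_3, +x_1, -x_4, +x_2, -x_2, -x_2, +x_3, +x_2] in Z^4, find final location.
(0, -4, -2, -6)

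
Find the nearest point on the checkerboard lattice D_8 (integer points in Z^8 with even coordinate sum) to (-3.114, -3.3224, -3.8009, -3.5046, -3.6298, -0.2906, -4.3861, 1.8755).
(-3, -3, -4, -4, -4, 0, -4, 2)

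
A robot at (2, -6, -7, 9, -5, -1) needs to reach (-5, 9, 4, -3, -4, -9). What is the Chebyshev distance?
15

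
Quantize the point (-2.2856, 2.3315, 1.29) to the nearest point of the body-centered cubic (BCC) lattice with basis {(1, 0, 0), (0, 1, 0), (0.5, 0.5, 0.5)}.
(-2.5, 2.5, 1.5)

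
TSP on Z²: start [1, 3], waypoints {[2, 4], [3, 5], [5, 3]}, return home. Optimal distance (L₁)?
12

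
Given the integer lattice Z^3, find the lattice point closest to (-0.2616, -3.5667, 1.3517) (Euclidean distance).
(0, -4, 1)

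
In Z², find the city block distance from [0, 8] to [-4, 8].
4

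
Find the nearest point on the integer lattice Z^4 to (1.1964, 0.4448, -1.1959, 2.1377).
(1, 0, -1, 2)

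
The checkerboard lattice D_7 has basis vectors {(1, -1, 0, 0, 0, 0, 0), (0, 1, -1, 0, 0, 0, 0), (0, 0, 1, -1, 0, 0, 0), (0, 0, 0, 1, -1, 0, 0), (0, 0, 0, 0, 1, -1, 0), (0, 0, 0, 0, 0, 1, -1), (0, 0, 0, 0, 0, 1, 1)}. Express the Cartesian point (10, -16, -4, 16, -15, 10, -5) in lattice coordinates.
10b₁ - 6b₂ - 10b₃ + 6b₄ - 9b₅ + 3b₆ - 2b₇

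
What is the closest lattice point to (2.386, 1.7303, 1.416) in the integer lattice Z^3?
(2, 2, 1)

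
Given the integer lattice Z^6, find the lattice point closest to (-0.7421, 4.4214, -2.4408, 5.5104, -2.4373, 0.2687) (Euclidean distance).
(-1, 4, -2, 6, -2, 0)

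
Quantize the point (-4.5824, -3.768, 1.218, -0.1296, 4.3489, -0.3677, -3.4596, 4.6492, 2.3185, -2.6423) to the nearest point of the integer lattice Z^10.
(-5, -4, 1, 0, 4, 0, -3, 5, 2, -3)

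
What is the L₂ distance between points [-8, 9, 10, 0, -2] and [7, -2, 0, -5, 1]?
21.9089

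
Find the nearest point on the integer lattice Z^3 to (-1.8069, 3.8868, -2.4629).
(-2, 4, -2)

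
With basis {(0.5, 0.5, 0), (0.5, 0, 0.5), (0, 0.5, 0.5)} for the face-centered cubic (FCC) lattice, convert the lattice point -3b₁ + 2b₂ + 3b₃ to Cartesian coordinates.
(-0.5, 0, 2.5)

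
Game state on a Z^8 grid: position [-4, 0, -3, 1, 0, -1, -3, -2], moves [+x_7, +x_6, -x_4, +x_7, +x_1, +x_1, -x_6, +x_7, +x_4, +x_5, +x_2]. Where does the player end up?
(-2, 1, -3, 1, 1, -1, 0, -2)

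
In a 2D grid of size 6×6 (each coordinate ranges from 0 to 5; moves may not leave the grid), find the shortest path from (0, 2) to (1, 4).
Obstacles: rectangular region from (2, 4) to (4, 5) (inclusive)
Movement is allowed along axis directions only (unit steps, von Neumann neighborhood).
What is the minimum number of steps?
3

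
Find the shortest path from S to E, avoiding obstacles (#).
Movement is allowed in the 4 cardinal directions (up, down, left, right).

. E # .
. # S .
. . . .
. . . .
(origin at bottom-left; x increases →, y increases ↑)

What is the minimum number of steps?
6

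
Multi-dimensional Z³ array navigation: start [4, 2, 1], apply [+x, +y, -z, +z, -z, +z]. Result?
(5, 3, 1)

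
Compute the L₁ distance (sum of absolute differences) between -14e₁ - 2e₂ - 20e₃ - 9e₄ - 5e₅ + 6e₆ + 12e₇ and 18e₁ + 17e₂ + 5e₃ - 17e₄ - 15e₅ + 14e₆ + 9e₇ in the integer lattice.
105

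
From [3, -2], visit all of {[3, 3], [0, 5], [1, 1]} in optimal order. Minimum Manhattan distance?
14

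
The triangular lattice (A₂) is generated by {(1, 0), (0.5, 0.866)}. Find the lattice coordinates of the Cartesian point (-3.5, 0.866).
-4b₁ + b₂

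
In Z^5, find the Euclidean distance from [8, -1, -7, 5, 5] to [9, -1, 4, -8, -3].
18.8414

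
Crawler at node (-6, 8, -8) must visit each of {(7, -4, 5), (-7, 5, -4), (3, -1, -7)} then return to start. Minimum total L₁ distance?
78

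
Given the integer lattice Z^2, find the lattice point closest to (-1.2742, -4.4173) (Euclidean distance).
(-1, -4)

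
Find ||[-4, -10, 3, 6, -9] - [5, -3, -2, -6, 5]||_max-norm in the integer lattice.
14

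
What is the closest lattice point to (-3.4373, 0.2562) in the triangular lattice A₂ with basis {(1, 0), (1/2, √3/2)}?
(-3, 0)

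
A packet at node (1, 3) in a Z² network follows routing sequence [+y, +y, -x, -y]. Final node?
(0, 4)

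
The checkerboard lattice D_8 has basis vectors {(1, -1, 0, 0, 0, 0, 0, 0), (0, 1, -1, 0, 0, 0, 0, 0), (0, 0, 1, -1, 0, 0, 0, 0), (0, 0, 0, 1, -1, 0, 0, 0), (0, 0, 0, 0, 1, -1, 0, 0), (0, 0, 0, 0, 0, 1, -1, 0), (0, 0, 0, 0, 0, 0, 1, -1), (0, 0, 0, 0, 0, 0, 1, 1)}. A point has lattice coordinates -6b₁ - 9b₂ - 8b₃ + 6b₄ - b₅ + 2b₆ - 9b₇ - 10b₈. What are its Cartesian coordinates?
(-6, -3, 1, 14, -7, 3, -21, -1)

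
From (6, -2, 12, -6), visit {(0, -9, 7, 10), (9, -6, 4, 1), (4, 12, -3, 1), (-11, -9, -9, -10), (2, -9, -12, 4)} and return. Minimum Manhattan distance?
194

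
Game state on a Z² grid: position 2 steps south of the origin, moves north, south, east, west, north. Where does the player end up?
(0, -1)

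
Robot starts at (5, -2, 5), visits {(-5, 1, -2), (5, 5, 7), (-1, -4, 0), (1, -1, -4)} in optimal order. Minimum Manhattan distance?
50
(one optimal route: (5, -2, 5) → (5, 5, 7) → (-1, -4, 0) → (1, -1, -4) → (-5, 1, -2))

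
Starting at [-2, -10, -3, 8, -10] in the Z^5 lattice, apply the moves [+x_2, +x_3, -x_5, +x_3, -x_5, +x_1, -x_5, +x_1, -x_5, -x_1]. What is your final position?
(-1, -9, -1, 8, -14)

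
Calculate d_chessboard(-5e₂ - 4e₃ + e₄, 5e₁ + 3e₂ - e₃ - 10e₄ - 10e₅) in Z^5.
11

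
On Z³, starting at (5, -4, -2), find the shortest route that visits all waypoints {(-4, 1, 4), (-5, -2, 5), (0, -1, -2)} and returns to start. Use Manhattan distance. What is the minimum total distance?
44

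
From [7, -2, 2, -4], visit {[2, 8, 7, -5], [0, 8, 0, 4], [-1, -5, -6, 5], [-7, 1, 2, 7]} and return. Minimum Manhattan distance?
108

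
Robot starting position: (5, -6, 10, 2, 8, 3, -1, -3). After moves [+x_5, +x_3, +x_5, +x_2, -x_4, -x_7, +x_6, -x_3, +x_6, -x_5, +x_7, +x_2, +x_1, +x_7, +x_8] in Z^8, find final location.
(6, -4, 10, 1, 9, 5, 0, -2)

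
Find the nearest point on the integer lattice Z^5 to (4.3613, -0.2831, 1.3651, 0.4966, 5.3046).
(4, 0, 1, 0, 5)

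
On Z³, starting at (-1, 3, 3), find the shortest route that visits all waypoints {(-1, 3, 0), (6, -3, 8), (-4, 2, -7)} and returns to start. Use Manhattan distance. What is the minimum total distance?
62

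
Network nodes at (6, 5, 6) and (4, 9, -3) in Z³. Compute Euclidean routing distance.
10.0499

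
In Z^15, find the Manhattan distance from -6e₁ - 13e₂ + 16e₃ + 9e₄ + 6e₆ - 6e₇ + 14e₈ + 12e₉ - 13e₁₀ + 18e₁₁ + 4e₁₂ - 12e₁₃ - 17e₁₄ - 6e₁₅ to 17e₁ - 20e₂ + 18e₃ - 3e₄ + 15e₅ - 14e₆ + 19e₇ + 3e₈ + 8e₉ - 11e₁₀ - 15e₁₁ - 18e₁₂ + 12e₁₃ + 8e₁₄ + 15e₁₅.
246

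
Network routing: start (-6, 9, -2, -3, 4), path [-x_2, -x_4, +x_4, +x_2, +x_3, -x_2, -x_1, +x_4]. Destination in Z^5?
(-7, 8, -1, -2, 4)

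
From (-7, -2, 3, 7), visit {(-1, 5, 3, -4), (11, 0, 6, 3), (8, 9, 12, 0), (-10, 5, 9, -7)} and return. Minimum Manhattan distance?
122
(one optimal route: (-7, -2, 3, 7) → (-1, 5, 3, -4) → (-10, 5, 9, -7) → (8, 9, 12, 0) → (11, 0, 6, 3) → (-7, -2, 3, 7))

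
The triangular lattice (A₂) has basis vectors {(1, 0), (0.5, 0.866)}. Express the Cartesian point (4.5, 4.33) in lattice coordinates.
2b₁ + 5b₂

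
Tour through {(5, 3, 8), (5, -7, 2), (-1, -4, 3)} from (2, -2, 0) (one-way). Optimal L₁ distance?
34
(one optimal route: (2, -2, 0) → (-1, -4, 3) → (5, -7, 2) → (5, 3, 8))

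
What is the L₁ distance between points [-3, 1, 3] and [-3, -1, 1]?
4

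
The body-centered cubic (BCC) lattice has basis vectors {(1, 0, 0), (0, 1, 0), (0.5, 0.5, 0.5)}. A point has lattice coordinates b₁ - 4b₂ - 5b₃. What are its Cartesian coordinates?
(-1.5, -6.5, -2.5)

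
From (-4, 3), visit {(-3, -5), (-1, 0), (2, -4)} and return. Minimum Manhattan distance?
28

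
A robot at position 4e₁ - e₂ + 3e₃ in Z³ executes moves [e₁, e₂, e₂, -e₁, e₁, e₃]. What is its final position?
(5, 1, 4)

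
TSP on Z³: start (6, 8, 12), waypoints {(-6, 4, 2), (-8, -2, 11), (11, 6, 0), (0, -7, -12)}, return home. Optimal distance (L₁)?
128
(one optimal route: (6, 8, 12) → (-8, -2, 11) → (-6, 4, 2) → (0, -7, -12) → (11, 6, 0) → (6, 8, 12))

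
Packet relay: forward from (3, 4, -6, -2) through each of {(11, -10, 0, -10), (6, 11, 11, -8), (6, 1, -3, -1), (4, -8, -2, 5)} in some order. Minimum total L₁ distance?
93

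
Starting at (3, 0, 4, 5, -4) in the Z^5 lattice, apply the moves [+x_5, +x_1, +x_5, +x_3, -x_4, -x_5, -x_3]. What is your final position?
(4, 0, 4, 4, -3)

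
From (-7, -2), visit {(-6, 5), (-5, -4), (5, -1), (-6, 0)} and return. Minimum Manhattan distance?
42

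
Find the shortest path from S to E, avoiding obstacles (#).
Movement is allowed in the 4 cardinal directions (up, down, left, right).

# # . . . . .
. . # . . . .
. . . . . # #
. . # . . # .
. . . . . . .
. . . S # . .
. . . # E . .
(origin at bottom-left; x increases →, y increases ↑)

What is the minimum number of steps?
6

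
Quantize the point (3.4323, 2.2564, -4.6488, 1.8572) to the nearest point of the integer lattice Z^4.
(3, 2, -5, 2)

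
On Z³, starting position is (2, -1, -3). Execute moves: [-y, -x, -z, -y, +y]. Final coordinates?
(1, -2, -4)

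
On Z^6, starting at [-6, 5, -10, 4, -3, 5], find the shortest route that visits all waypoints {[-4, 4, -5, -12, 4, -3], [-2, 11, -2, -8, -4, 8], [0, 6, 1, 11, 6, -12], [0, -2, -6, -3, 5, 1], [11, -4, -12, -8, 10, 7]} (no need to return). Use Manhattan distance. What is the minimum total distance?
193
(one optimal route: (-6, 5, -10, 4, -3, 5) → (-2, 11, -2, -8, -4, 8) → (-4, 4, -5, -12, 4, -3) → (0, 6, 1, 11, 6, -12) → (0, -2, -6, -3, 5, 1) → (11, -4, -12, -8, 10, 7))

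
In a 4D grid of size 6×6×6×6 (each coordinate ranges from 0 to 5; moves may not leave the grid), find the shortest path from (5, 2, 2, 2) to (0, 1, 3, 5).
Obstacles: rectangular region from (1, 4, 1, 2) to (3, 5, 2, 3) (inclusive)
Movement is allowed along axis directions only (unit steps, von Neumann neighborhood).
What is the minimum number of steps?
10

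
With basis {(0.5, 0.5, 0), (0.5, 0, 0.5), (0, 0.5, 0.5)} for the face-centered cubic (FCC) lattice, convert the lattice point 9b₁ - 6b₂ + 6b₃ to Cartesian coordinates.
(1.5, 7.5, 0)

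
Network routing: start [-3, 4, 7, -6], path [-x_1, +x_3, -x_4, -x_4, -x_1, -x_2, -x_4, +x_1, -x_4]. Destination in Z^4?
(-4, 3, 8, -10)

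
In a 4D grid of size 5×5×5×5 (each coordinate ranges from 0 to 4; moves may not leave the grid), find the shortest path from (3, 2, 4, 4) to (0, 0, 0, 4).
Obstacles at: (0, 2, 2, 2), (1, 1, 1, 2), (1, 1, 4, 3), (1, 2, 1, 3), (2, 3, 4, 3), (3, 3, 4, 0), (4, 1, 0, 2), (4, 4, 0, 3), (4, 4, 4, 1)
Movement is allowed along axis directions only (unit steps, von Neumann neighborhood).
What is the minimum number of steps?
9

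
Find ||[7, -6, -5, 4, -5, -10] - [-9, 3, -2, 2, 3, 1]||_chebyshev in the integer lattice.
16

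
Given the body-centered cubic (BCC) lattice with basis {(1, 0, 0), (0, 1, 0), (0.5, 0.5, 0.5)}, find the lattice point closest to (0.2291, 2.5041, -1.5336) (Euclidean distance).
(0.5, 2.5, -1.5)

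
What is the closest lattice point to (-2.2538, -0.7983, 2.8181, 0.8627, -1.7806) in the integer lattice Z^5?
(-2, -1, 3, 1, -2)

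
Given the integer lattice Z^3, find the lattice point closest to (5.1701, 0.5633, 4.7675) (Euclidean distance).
(5, 1, 5)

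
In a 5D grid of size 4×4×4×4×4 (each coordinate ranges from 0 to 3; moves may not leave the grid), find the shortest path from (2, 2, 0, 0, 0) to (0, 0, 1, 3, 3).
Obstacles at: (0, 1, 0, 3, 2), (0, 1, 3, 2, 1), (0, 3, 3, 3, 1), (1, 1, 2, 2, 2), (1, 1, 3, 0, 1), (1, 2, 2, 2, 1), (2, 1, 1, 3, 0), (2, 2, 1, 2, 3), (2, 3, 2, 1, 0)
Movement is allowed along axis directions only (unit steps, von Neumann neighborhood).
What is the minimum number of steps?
11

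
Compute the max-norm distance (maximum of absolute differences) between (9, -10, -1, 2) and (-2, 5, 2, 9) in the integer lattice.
15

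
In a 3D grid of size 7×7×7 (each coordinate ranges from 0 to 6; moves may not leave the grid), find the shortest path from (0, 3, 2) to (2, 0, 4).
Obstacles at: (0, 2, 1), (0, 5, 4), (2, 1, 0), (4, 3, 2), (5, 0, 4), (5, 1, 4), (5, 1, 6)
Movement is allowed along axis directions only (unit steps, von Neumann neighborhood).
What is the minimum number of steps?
7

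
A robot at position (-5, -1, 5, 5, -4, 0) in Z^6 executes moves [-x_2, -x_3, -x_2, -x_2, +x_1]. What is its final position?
(-4, -4, 4, 5, -4, 0)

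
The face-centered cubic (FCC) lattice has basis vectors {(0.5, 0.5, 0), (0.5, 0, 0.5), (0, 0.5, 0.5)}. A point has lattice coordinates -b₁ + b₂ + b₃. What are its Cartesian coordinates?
(0, 0, 1)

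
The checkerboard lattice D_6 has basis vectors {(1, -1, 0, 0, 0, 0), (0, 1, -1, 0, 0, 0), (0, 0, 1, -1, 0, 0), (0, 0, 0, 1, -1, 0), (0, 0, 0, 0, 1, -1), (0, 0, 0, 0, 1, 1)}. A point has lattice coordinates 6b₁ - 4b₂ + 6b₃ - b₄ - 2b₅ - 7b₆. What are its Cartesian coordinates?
(6, -10, 10, -7, -8, -5)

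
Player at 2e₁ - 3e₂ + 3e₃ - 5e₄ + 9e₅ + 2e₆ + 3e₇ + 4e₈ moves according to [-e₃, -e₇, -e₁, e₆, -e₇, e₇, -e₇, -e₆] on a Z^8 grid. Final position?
(1, -3, 2, -5, 9, 2, 1, 4)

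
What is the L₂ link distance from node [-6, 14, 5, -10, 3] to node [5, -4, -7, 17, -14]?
40.0874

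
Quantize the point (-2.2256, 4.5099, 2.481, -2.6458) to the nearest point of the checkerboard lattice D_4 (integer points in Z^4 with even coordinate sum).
(-2, 5, 2, -3)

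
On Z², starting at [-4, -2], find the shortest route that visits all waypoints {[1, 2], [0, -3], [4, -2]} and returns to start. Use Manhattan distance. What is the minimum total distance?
26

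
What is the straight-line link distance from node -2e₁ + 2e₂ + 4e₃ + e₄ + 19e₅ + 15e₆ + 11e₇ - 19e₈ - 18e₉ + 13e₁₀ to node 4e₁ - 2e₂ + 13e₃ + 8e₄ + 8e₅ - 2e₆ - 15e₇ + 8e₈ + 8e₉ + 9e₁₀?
51.8556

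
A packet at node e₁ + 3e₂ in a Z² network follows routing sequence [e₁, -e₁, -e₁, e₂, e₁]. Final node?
(1, 4)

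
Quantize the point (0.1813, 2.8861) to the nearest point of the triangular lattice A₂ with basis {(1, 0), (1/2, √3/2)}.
(0.5, 2.598)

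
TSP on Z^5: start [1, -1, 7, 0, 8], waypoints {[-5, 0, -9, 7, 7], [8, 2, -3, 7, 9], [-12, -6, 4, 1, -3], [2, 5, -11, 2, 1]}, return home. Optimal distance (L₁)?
154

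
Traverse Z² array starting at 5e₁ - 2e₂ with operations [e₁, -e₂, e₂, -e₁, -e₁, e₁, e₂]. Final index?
(5, -1)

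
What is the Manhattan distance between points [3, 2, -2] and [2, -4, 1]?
10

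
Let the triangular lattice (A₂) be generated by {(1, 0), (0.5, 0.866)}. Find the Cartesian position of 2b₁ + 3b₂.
(3.5, 2.598)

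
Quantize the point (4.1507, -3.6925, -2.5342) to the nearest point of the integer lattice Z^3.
(4, -4, -3)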